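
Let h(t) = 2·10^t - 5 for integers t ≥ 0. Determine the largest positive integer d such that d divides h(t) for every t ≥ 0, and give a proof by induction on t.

Computing the first values: h(0) = -3 and h(1) = 15; gcd(-3, 15) = 3, so d ≤ 3.
We prove 3 | 2·10^t - 5 for all t ≥ 0 by induction on t.
When t = 0: h(0) = -3 = 3·(-1), so 3 | h(0).
Suppose the result is true for t = p, i.e. 3 | h(p). Then
h(p+1) = 2·10^(p+1) - 5 = 10·(2·10^p - 5) + 45 = 10·h(p) + 45. The first term is divisible by 3 by the inductive hypothesis, and 45 is divisible by 3. Hence 3 | h(p+1).
By the principle of mathematical induction, the result holds for all t ≥ 0.
Therefore the largest such d is 3.

d = 3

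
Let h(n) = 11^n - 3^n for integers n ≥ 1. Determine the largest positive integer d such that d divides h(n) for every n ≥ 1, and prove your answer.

Computing the first values: h(1) = 8 and h(2) = 112; gcd(8, 112) = 8, so d ≤ 8.
We prove 8 | 11^n - 3^n for all n ≥ 1 by induction on n.
When n = 1: h(1) = 8 = 8·(1), so 8 | h(1).
Inductive step: suppose the statement holds for some k ≥ 1, i.e. 8 | h(k). Then
11^{k+1} − 3^{k+1} = 11·11^k − 3·3^k = 11·(11^k − 3^k) + (8)·3^k. The first term is divisible by 8 by the inductive hypothesis, and the second term (8)·3^k is divisible by 8 since 8 | 8. Hence 8 | h(k+1).
By the principle of mathematical induction, the result holds for all n ≥ 1.
Therefore the largest such d is 8.

d = 8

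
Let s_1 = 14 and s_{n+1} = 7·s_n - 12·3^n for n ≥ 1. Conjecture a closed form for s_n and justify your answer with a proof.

s_n = 3^(n + 1) + 5·7^(n - 1)

Computing the first terms: s_1 = 14, s_2 = 62, s_3 = 326. This suggests s_n = 3^(n + 1) + 5·7^(n - 1).
Base step (n = 1): the formula gives 14 = 14 = s_1.
Suppose the result is true for n = m, so s_m = 3^(m + 1) + 5·7^(m - 1).
Then s_{m+1} = 7·s_m - 12·3^m = 7·(3^(m + 1) + 5·7^(m - 1)) - 12·3^m = 3^(m + 2) + 5·7^m = 3^((m+1) + 1) + 5·7^((m+1) - 1),
which is the claimed formula at n = m+1.
This completes the induction.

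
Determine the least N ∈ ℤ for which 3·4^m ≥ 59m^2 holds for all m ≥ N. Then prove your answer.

N = 5

At m = 4: 768 < 944, so the inequality fails and N ≥ 5. We prove 3·4^m ≥ 59m^2 for all m ≥ 5.
For the base case m = 5: 3·4^m = 3072 and 59m^2 = 1475, so 3072 ≥ 1475.
Inductive step: suppose the statement holds for some k ≥ 5, so 3·4^k ≥ 59k^2.
Then 3·4^(k + 1) = 4·(3·4^k) ≥ 4·(59k^2).
Also, for k ≥ 5 we have 4·(59k^2) ≥ 59(k+1)^2, since 4 ≥ (1 + 1/k)^2 for all k ≥ 5.
Combining, 3·4^(k + 1) ≥ 59(k+1)^2.
By induction, the statement is established for all m ≥ 5.
Hence the smallest such N is 5.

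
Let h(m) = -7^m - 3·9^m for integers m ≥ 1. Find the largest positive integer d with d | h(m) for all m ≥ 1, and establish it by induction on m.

d = 2

Computing the first values: h(1) = -34 and h(2) = -292; gcd(-34, -292) = 2, so d ≤ 2.
We prove 2 | -7^m - 3·9^m for all m ≥ 1 by induction on m.
For the base case m = 1: h(1) = -34 = 2·(-17), so 2 | h(1).
Inductive step: suppose the statement holds for some k ≥ 1, i.e. 2 | h(k). Then
h(k+1) − 9·h(k) = (-7^(k+1) - 3·9^(k+1)) − 9·(-7^k - 3·9^k) = (-1)·7^k·(7 − 9) = (2)·7^k. Since 2 | h(k) by the inductive hypothesis, 2 | 9·h(k); and 2 | 2 since 2 = 2·1. Therefore 2 | h(k+1).
By the principle of mathematical induction, the result holds for all m ≥ 1.
Therefore the largest such d is 2.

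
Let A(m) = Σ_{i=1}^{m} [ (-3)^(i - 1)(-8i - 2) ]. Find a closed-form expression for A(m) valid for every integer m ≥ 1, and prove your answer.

We claim A(m) = (-3)^m(2m + 1) - 1 for all m ≥ 1.
Base step (m = 1): A(1) = -10, and the closed form gives -10. They agree.
Inductive step: assume the claim holds for m = i, so A(i) = (-3)^i(2i + 1) - 1.
Then A(i+1) = A(i) + ((-3)^i(-8i - 10)) = ((-3)^i(2i + 1) - 1) + ((-3)^i(-8i - 10)).
Simplifying, A(i+1) = -6(-3)^i·i - 9(-3)^i - 1 = (-3)^(i+1)(2(i+1) + 1) - 1,
which is the closed form with m = i+1.
This completes the induction.

A(m) = (-3)^m(2m + 1) - 1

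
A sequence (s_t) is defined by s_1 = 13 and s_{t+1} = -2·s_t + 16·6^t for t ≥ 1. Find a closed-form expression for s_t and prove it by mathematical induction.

s_t = (-2)^(t - 1) + 2·6^t

Computing the first terms: s_1 = 13, s_2 = 70, s_3 = 436. This suggests s_t = (-2)^(t - 1) + 2·6^t.
When t = 1: the formula gives 13 = 13 = s_1.
Suppose the result is true for t = m, so s_m = (-2)^(m - 1) + 2·6^m.
Then s_{m+1} = -2·s_m + 16·6^m = -2·((-2)^(m - 1) + 2·6^m) + 16·6^m = (-2)^m + 2·6^(m + 1) = (-2)^((m+1) - 1) + 2·6^(m+1),
which is the claimed formula at t = m+1.
Hence, by induction on t, the claim holds for every t ≥ 1.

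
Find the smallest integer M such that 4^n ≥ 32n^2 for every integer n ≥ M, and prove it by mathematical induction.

M = 5

At n = 4: 256 < 512, so the inequality fails and M ≥ 5. We prove 4^n ≥ 32n^2 for all n ≥ 5.
Base case (n = 5): 4^n = 1024 and 32n^2 = 800, so 1024 ≥ 800.
Inductive step: assume the claim holds for n = m, so 4^m ≥ 32m^2.
Then 4^(m + 1) = 4·(4^m) ≥ 4·(32m^2).
Also, for m ≥ 5 we have 4·(32m^2) ≥ 32(m+1)^2, since 4 ≥ (1 + 1/m)^2 for all m ≥ 5.
Combining, 4^(m + 1) ≥ 32(m+1)^2.
By induction, the statement is established for all n ≥ 5.
Hence the smallest such M is 5.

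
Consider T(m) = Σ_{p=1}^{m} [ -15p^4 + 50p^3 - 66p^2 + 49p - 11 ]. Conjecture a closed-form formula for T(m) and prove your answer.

We claim T(m) = -m(3m^4 - 5m^3 + 2m^2 - 4m - 3) for all m ≥ 1.
When m = 1: T(1) = 7, and the closed form gives 7. They agree.
Suppose the result is true for m = p, so T(p) = p(-3p^4 + 5p^3 - 2p^2 + 4p + 3).
Then T(p+1) = T(p) + (-15p^4 - 10p^3 - 6p^2 + 7p + 7) = (p(-3p^4 + 5p^3 - 2p^2 + 4p + 3)) + (-15p^4 - 10p^3 - 6p^2 + 7p + 7).
Simplifying, T(p+1) = -(p + 1)(3p^4 + 7p^3 + 5p^2 - 3p - 7) = -(p+1)(3(p+1)^4 - 5(p+1)^3 + 2(p+1)^2 - 4(p+1) - 3),
which is the closed form with m = p+1.
By the principle of mathematical induction, the result holds for all m ≥ 1.

T(m) = -m(3m^4 - 5m^3 + 2m^2 - 4m - 3)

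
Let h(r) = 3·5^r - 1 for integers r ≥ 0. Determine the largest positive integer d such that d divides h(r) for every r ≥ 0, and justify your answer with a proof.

Computing the first values: h(0) = 2 and h(1) = 14; gcd(2, 14) = 2, so d ≤ 2.
We prove 2 | 3·5^r - 1 for all r ≥ 0 by induction on r.
Base case (r = 0): h(0) = 2 = 2·(1), so 2 | h(0).
Suppose the result is true for r = j, i.e. 2 | h(j). Then
h(j+1) = 3·5^(j+1) - 1 = 5·(3·5^j - 1) + 4 = 5·h(j) + 4. The first term is divisible by 2 by the inductive hypothesis, and 4 is divisible by 2. Hence 2 | h(j+1).
Hence, by induction on r, the claim holds for every r ≥ 0.
Therefore the largest such d is 2.

d = 2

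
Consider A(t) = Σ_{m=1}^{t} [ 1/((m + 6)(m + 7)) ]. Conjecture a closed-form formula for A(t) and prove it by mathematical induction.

We claim A(t) = t/(7(t + 7)) for all t ≥ 1.
When t = 1: A(1) = 1/56, and the closed form gives 1/56. They agree.
Inductive step: assume the claim holds for t = m, so A(m) = m/(7(m + 7)).
Then A(m+1) = A(m) + (1/((m + 7)(m + 8))) = (m/(7(m + 7))) + (1/((m + 7)(m + 8))).
Simplifying, A(m+1) = (m + 1)/(7(m + 8)) = (m+1)/(7((m+1) + 7)),
which is the closed form with t = m+1.
By induction, the statement is established for all t ≥ 1.

A(t) = t/(7(t + 7))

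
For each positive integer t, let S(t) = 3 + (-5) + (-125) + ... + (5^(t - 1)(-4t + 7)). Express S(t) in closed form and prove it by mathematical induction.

S(t) = 5^t(-t + 2) - 2

We claim S(t) = 5^t(-t + 2) - 2 for all t ≥ 1.
Base step (t = 1): S(1) = 3, and the closed form gives 3. They agree.
Inductive step: assume the claim holds for t = p, so S(p) = 5^p(-p + 2) - 2.
Then S(p+1) = S(p) + (5^p(-4p + 3)) = (5^p(-p + 2) - 2) + (5^p(-4p + 3)).
Simplifying, S(p+1) = -5^(p + 1)p + 5^(p + 1) - 2 = 5^(p+1)(-(p+1) + 2) - 2,
which is the closed form with t = p+1.
By induction, the statement is established for all t ≥ 1.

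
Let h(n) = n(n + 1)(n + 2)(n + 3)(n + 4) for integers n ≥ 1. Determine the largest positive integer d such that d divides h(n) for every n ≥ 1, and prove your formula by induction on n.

Computing the first values: h(1) = 120 and h(2) = 720; gcd(120, 720) = 120, so d ≤ 120.
We prove 120 | n(n + 1)(n + 2)(n + 3)(n + 4) for all n ≥ 1 by induction on n.
When n = 1: h(1) = 120 = 120·(1), so 120 | h(1).
Suppose the result is true for n = k, i.e. 120 | h(k). Then
h(k+1) − h(k) = (k+1)·(k+2)·(k+3)·(k+4)·(k+5) − k·(k+1)·(k+2)·(k+3)·(k+4) = (k+1)·(k+2)·(k+3)·(k+4)·[(k+5) − k] = 5·(k+1)·(k+2)·(k+3)·(k+4). The product of 4 consecutive integers is divisible by (4)! = 24, so h(k+1) − h(k) is divisible by 5·24 = 120. By the inductive hypothesis 120 | h(k), hence 120 | h(k+1).
By the principle of mathematical induction, the result holds for all n ≥ 1.
Therefore the largest such d is 120.

d = 120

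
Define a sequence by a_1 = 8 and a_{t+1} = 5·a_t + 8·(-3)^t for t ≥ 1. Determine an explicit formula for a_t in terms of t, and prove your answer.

a_t = -(-3)^t + 5^t

Computing the first terms: a_1 = 8, a_2 = 16, a_3 = 152. This suggests a_t = -(-3)^t + 5^t.
When t = 1: the formula gives 8 = 8 = a_1.
Suppose the result is true for t = m, so a_m = -(-3)^m + 5^m.
Then a_{m+1} = 5·a_m + 8·(-3)^m = 5·(-(-3)^m + 5^m) + 8·(-3)^m = -(-3)^(m + 1) + 5^(m + 1),
which is the claimed formula at t = m+1.
By induction, the statement is established for all t ≥ 1.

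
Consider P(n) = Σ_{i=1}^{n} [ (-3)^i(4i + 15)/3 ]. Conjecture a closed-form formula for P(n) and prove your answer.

P(n) = (-3)^n(n + 4) - 4

We claim P(n) = (-3)^n(n + 4) - 4 for all n ≥ 1.
Base case (n = 1): P(1) = -19, and the closed form gives -19. They agree.
Suppose the result is true for n = i, so P(i) = (-3)^i(i + 4) - 4.
Then P(i+1) = P(i) + ((-3)^i(-4i - 19)) = ((-3)^i(i + 4) - 4) + ((-3)^i(-4i - 19)).
Simplifying, P(i+1) = -3(-3)^i·i - 15(-3)^i - 4 = (-3)^(i+1)((i+1) + 4) - 4,
which is the closed form with n = i+1.
Hence, by induction on n, the claim holds for every n ≥ 1.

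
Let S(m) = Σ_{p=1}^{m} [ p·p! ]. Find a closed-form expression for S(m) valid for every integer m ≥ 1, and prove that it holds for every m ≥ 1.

S(m) = (m + 1)! - 1

We claim S(m) = (m + 1)! - 1 for all m ≥ 1.
Base step (m = 1): S(1) = 1, and the closed form gives 1. They agree.
Inductive step: assume the claim holds for m = p, so S(p) = (p + 1)! - 1.
Then S(p+1) = S(p) + ((p + 1)(p + 1)!) = ((p + 1)! - 1) + ((p + 1)(p + 1)!).
Simplifying, S(p+1) = ((p+1) + 1)! - 1,
which is the closed form with m = p+1.
This completes the induction.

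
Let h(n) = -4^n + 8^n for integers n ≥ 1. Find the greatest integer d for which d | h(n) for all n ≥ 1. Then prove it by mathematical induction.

d = 4

Computing the first values: h(1) = 4 and h(2) = 48; gcd(4, 48) = 4, so d ≤ 4.
We prove 4 | -4^n + 8^n for all n ≥ 1 by induction on n.
Base step (n = 1): h(1) = 4 = 4·(1), so 4 | h(1).
For the inductive step, assume it holds for an arbitrary i ≥ 1, i.e. 4 | h(i). Then
8^{i+1} − 4^{i+1} = 8·8^i − 4·4^i = 8·(8^i − 4^i) + (4)·4^i. The first term is divisible by 4 by the inductive hypothesis, and the second term (4)·4^i is divisible by 4 since 4 | 4. Hence 4 | h(i+1).
By induction, the statement is established for all n ≥ 1.
Therefore the largest such d is 4.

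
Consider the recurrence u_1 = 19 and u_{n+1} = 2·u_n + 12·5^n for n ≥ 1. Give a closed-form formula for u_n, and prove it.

u_n = -2^(n - 1) + 4·5^n

Computing the first terms: u_1 = 19, u_2 = 98, u_3 = 496. This suggests u_n = -2^(n - 1) + 4·5^n.
When n = 1: the formula gives 19 = 19 = u_1.
Suppose the result is true for n = r, so u_r = -2^(r - 1) + 4·5^r.
Then u_{r+1} = 2·u_r + 12·5^r = 2·(-2^(r - 1) + 4·5^r) + 12·5^r = -2^r + 4·5^(r + 1) = -2^((r+1) - 1) + 4·5^(r+1),
which is the claimed formula at n = r+1.
By the principle of mathematical induction, the result holds for all n ≥ 1.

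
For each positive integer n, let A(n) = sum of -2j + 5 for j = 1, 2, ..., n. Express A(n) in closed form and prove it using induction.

A(n) = -n(n - 4)

We claim A(n) = -n(n - 4) for all n ≥ 1.
When n = 1: A(1) = 3, and the closed form gives 3. They agree.
Suppose the result is true for n = j, so A(j) = j(-j + 4).
Then A(j+1) = A(j) + (-2j + 3) = (j(-j + 4)) + (-2j + 3).
Simplifying, A(j+1) = -(j - 3)(j + 1) = -(j+1)((j+1) - 4),
which is the closed form with n = j+1.
Hence, by induction on n, the claim holds for every n ≥ 1.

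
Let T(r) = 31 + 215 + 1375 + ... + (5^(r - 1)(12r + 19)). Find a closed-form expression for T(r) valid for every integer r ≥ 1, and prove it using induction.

We claim T(r) = 5^r(3r + 4) - 4 for all r ≥ 1.
For the base case r = 1: T(1) = 31, and the closed form gives 31. They agree.
Inductive step: assume the claim holds for r = i, so T(i) = 5^i(3i + 4) - 4.
Then T(i+1) = T(i) + (5^i(12i + 31)) = (5^i(3i + 4) - 4) + (5^i(12i + 31)).
Simplifying, T(i+1) = 15·5^i·i + 35·5^i - 4 = 5^(i+1)(3(i+1) + 4) - 4,
which is the closed form with r = i+1.
By the principle of mathematical induction, the result holds for all r ≥ 1.

T(r) = 5^r(3r + 4) - 4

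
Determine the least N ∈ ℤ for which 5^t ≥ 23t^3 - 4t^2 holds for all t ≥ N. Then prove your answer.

At t = 4: 625 < 1408, so the inequality fails and N ≥ 5. We prove 5^t ≥ 23t^3 - 4t^2 for all t ≥ 5.
Base step (t = 5): 5^t = 3125 and 23t^3 - 4t^2 = 2775, so 3125 ≥ 2775.
For the inductive step, assume it holds for an arbitrary p ≥ 5, so 5^p ≥ 23p^3 - 4p^2.
Then 5^(p + 1) = 5·(5^p) ≥ 5·(23p^3 - 4p^2).
Also, for p ≥ 5 we have 5·(23p^3 - 4p^2) ≥ 23(p+1)^3 - 4(p+1)^2, since 5·(23p^3 - 4p^2) − (23(p+1)^3 - 4(p+1)^2) = 92p^3 - 85p^2 - 61p - 19, which is nonnegative for all p ≥ 5.
Combining, 5^(p + 1) ≥ 23(p+1)^3 - 4(p+1)^2.
Hence, by induction on t, the claim holds for every t ≥ 5.
Hence the smallest such N is 5.

N = 5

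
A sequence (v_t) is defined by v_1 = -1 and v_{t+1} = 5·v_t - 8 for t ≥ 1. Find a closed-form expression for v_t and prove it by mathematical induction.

v_t = -3·5^(t - 1) + 2

Computing the first terms: v_1 = -1, v_2 = -13, v_3 = -73. This suggests v_t = -3·5^(t - 1) + 2.
When t = 1: the formula gives -1 = -1 = v_1.
Inductive step: suppose the statement holds for some p ≥ 1, so v_p = -3·5^(p - 1) + 2.
Then v_{p+1} = 5·v_p - 8 = 5·(-3·5^(p - 1) + 2) - 8 = -3·5^p + 2 = -3·5^((p+1) - 1) + 2,
which is the claimed formula at t = p+1.
By the principle of mathematical induction, the result holds for all t ≥ 1.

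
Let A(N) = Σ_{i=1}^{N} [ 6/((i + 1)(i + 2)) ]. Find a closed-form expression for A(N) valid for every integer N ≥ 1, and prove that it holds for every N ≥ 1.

A(N) = 3N/(N + 2)

We claim A(N) = 3N/(N + 2) for all N ≥ 1.
For the base case N = 1: A(1) = 1, and the closed form gives 1. They agree.
Inductive step: suppose the statement holds for some i ≥ 1, so A(i) = 3i/(i + 2).
Then A(i+1) = A(i) + (6/((i + 2)(i + 3))) = (3i/(i + 2)) + (6/((i + 2)(i + 3))).
Simplifying, A(i+1) = 3(i + 1)/(i + 3) = 3(i+1)/((i+1) + 2),
which is the closed form with N = i+1.
This completes the induction.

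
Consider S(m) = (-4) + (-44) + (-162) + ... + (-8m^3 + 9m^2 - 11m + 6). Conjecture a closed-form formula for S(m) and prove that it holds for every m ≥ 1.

S(m) = -m(2m - 1)(m^2 + m + 2)

We claim S(m) = -m(2m - 1)(m^2 + m + 2) for all m ≥ 1.
For the base case m = 1: S(1) = -4, and the closed form gives -4. They agree.
Inductive step: suppose the statement holds for some j ≥ 1, so S(j) = j(-2j^3 - j^2 - 3j + 2).
Then S(j+1) = S(j) + (-8j^3 - 15j^2 - 17j - 4) = (j(-2j^3 - j^2 - 3j + 2)) + (-8j^3 - 15j^2 - 17j - 4).
Simplifying, S(j+1) = -(j + 1)(2j + 1)(j^2 + 3j + 4) = -(j+1)(2(j+1) - 1)((j+1)^2 + (j+1) + 2),
which is the closed form with m = j+1.
By induction, the statement is established for all m ≥ 1.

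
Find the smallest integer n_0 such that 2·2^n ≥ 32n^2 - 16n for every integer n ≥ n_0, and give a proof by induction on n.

At n = 10: 2048 < 3040, so the inequality fails and n_0 ≥ 11. We prove 2·2^n ≥ 32n^2 - 16n for all n ≥ 11.
Base case (n = 11): 2·2^n = 4096 and 32n^2 - 16n = 3696, so 4096 ≥ 3696.
Inductive step: suppose the statement holds for some p ≥ 11, so 2·2^p ≥ 32p^2 - 16p.
Then 2·2^(p + 1) = 2·(2·2^p) ≥ 2·(32p^2 - 16p).
Also, for p ≥ 11 we have 2·(32p^2 - 16p) ≥ 32(p+1)^2 - 16(p+1), since 2·(32p^2 - 16p) − (32(p+1)^2 - 16(p+1)) = 32p^2 - 80p - 16, which is nonnegative for all p ≥ 11.
Combining, 2·2^(p + 1) ≥ 32(p+1)^2 - 16(p+1).
Hence, by induction on n, the claim holds for every n ≥ 11.
Hence the smallest such n_0 is 11.

n_0 = 11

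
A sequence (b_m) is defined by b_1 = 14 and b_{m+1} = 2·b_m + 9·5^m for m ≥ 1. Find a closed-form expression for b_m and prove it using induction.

Computing the first terms: b_1 = 14, b_2 = 73, b_3 = 371. This suggests b_m = -2^(m - 1) + 3·5^m.
Base step (m = 1): the formula gives 14 = 14 = b_1.
Inductive step: assume the claim holds for m = r, so b_r = -2^(r - 1) + 3·5^r.
Then b_{r+1} = 2·b_r + 9·5^r = 2·(-2^(r - 1) + 3·5^r) + 9·5^r = -2^r + 3·5^(r + 1) = -2^((r+1) - 1) + 3·5^(r+1),
which is the claimed formula at m = r+1.
Hence, by induction on m, the claim holds for every m ≥ 1.

b_m = -2^(m - 1) + 3·5^m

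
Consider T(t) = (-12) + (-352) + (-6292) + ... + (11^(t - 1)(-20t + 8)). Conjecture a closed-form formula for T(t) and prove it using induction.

We claim T(t) = 11^t(-2t + 1) - 1 for all t ≥ 1.
Base step (t = 1): T(1) = -12, and the closed form gives -12. They agree.
Inductive step: assume the claim holds for t = i, so T(i) = 11^i(-2i + 1) - 1.
Then T(i+1) = T(i) + (11^i(-20i - 12)) = (11^i(-2i + 1) - 1) + (11^i(-20i - 12)).
Simplifying, T(i+1) = -22·11^i·i - 11·11^i - 1 = 11^(i+1)(-2(i+1) + 1) - 1,
which is the closed form with t = i+1.
Hence, by induction on t, the claim holds for every t ≥ 1.

T(t) = 11^t(-2t + 1) - 1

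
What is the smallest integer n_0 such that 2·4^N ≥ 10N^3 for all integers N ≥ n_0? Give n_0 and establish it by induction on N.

n_0 = 5

At N = 4: 512 < 640, so the inequality fails and n_0 ≥ 5. We prove 2·4^N ≥ 10N^3 for all N ≥ 5.
Base case (N = 5): 2·4^N = 2048 and 10N^3 = 1250, so 2048 ≥ 1250.
Inductive step: suppose the statement holds for some j ≥ 5, so 2·4^j ≥ 10j^3.
Then 2·4^(j + 1) = 4·(2·4^j) ≥ 4·(10j^3).
Also, for j ≥ 5 we have 4·(10j^3) ≥ 10(j+1)^3, since 4 ≥ (1 + 1/j)^3 for all j ≥ 5.
Combining, 2·4^(j + 1) ≥ 10(j+1)^3.
By induction, the statement is established for all N ≥ 5.
Hence the smallest such n_0 is 5.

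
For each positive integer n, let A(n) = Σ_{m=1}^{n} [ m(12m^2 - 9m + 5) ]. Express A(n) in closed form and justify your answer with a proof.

A(n) = n(n + 1)(3n^2 + 1)

We claim A(n) = n(n + 1)(3n^2 + 1) for all n ≥ 1.
Base step (n = 1): A(1) = 8, and the closed form gives 8. They agree.
Suppose the result is true for n = m, so A(m) = m(3m^3 + 3m^2 + m + 1).
Then A(m+1) = A(m) + (12m^3 + 27m^2 + 23m + 8) = (m(3m^3 + 3m^2 + m + 1)) + (12m^3 + 27m^2 + 23m + 8).
Simplifying, A(m+1) = (m + 1)(m + 2)(3m^2 + 6m + 4) = (m+1)((m+1) + 1)(3(m+1)^2 + 1),
which is the closed form with n = m+1.
Hence, by induction on n, the claim holds for every n ≥ 1.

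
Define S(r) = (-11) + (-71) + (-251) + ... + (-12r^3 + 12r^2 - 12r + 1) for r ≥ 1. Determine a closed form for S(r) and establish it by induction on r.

S(r) = -r(3r^3 + 2r^2 + 3r + 3)

We claim S(r) = -r(3r^3 + 2r^2 + 3r + 3) for all r ≥ 1.
Base step (r = 1): S(1) = -11, and the closed form gives -11. They agree.
Suppose the result is true for r = m, so S(m) = m(-3m^3 - 2m^2 - 3m - 3).
Then S(m+1) = S(m) + (-12m^3 - 24m^2 - 24m - 11) = (m(-3m^3 - 2m^2 - 3m - 3)) + (-12m^3 - 24m^2 - 24m - 11).
Simplifying, S(m+1) = -(m + 1)(3m^3 + 11m^2 + 16m + 11) = -(m+1)(3(m+1)^3 + 2(m+1)^2 + 3(m+1) + 3),
which is the closed form with r = m+1.
By the principle of mathematical induction, the result holds for all r ≥ 1.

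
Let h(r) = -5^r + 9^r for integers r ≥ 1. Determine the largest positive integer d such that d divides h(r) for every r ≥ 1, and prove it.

Computing the first values: h(1) = 4 and h(2) = 56; gcd(4, 56) = 4, so d ≤ 4.
We prove 4 | -5^r + 9^r for all r ≥ 1 by induction on r.
When r = 1: h(1) = 4 = 4·(1), so 4 | h(1).
Suppose the result is true for r = p, i.e. 4 | h(p). Then
9^{p+1} − 5^{p+1} = 9·9^p − 5·5^p = 9·(9^p − 5^p) + (4)·5^p. The first term is divisible by 4 by the inductive hypothesis, and the second term (4)·5^p is divisible by 4 since 4 | 4. Hence 4 | h(p+1).
By induction, the statement is established for all r ≥ 1.
Therefore the largest such d is 4.

d = 4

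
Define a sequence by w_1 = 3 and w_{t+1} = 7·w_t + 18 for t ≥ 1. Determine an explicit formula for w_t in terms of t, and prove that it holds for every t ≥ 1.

Computing the first terms: w_1 = 3, w_2 = 39, w_3 = 291. This suggests w_t = 6·7^(t - 1) - 3.
When t = 1: the formula gives 3 = 3 = w_1.
Inductive step: assume the claim holds for t = k, so w_k = 6·7^(k - 1) - 3.
Then w_{k+1} = 7·w_k + 18 = 7·(6·7^(k - 1) - 3) + 18 = 6·7^k - 3 = 6·7^((k+1) - 1) - 3,
which is the claimed formula at t = k+1.
This completes the induction.

w_t = 6·7^(t - 1) - 3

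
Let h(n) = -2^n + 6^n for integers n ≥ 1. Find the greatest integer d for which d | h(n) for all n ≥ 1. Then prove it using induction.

d = 4

Computing the first values: h(1) = 4 and h(2) = 32; gcd(4, 32) = 4, so d ≤ 4.
We prove 4 | -2^n + 6^n for all n ≥ 1 by induction on n.
Base step (n = 1): h(1) = 4 = 4·(1), so 4 | h(1).
Suppose the result is true for n = k, i.e. 4 | h(k). Then
6^{k+1} − 2^{k+1} = 6·6^k − 2·2^k = 6·(6^k − 2^k) + (4)·2^k. The first term is divisible by 4 by the inductive hypothesis, and the second term (4)·2^k is divisible by 4 since 4 | 4. Hence 4 | h(k+1).
By induction, the statement is established for all n ≥ 1.
Therefore the largest such d is 4.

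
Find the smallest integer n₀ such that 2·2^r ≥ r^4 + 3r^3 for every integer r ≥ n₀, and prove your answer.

n₀ = 15

At r = 14: 32768 < 46648, so the inequality fails and n₀ ≥ 15. We prove 2·2^r ≥ r^4 + 3r^3 for all r ≥ 15.
Base case (r = 15): 2·2^r = 65536 and r^4 + 3r^3 = 60750, so 65536 ≥ 60750.
For the inductive step, assume it holds for an arbitrary m ≥ 15, so 2·2^m ≥ m^4 + 3m^3.
Then 2·2^(m + 1) = 2·(2·2^m) ≥ 2·(m^4 + 3m^3).
Also, for m ≥ 15 we have 2·(m^4 + 3m^3) ≥ (m+1)^4 + 3(m+1)^3, since 2·(m^4 + 3m^3) − ((m+1)^4 + 3(m+1)^3) = m^4 - m^3 - 15m^2 - 13m - 4, which is nonnegative for all m ≥ 15.
Combining, 2·2^(m + 1) ≥ (m+1)^4 + 3(m+1)^3.
By the principle of mathematical induction, the result holds for all r ≥ 15.
Hence the smallest such n₀ is 15.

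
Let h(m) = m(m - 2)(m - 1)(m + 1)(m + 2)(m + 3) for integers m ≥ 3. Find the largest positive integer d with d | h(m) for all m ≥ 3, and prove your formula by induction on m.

d = 720

Computing the first values: h(3) = 720 and h(4) = 5040; gcd(720, 5040) = 720, so d ≤ 720.
We prove 720 | m(m - 2)(m - 1)(m + 1)(m + 2)(m + 3) for all m ≥ 3 by induction on m.
When m = 3: h(3) = 720 = 720·(1), so 720 | h(3).
For the inductive step, assume it holds for an arbitrary j ≥ 3, i.e. 720 | h(j). Then
h(j+1) − h(j) = (j-1)·j·(j+1)·(j+2)·(j+3)·(j+4) − (j-2)·(j-1)·j·(j+1)·(j+2)·(j+3) = (j-1)·j·(j+1)·(j+2)·(j+3)·[(j+4) − (j-2)] = 6·(j-1)·j·(j+1)·(j+2)·(j+3). The product of 5 consecutive integers is divisible by (5)! = 120, so h(j+1) − h(j) is divisible by 6·120 = 720. By the inductive hypothesis 720 | h(j), hence 720 | h(j+1).
Hence, by induction on m, the claim holds for every m ≥ 3.
Therefore the largest such d is 720.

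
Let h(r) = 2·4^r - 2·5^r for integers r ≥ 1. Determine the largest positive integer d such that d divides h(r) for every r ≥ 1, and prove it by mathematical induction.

d = 2

Computing the first values: h(1) = -2 and h(2) = -18; gcd(-2, -18) = 2, so d ≤ 2.
We prove 2 | 2·4^r - 2·5^r for all r ≥ 1 by induction on r.
Base case (r = 1): h(1) = -2 = 2·(-1), so 2 | h(1).
Suppose the result is true for r = j, i.e. 2 | h(j). Then
h(j+1) − 5·h(j) = (2·4^(j+1) - 2·5^(j+1)) − 5·(2·4^j - 2·5^j) = (2)·4^j·(4 − 5) = (-2)·4^j. Since 2 | h(j) by the inductive hypothesis, 2 | 5·h(j); and 2 | -2 since -2 = 2·-1. Therefore 2 | h(j+1).
Hence, by induction on r, the claim holds for every r ≥ 1.
Therefore the largest such d is 2.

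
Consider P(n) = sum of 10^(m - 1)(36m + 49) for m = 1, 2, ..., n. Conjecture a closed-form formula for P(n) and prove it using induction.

P(n) = 10^n(4n + 5) - 5

We claim P(n) = 10^n(4n + 5) - 5 for all n ≥ 1.
For the base case n = 1: P(1) = 85, and the closed form gives 85. They agree.
Inductive step: assume the claim holds for n = m, so P(m) = 10^m(4m + 5) - 5.
Then P(m+1) = P(m) + (10^m(36m + 85)) = (10^m(4m + 5) - 5) + (10^m(36m + 85)).
Simplifying, P(m+1) = 40·10^m·m + 90·10^m - 5 = 10^(m+1)(4(m+1) + 5) - 5,
which is the closed form with n = m+1.
Hence, by induction on n, the claim holds for every n ≥ 1.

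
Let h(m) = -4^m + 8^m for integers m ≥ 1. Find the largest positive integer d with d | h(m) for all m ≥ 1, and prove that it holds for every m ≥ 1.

d = 4

Computing the first values: h(1) = 4 and h(2) = 48; gcd(4, 48) = 4, so d ≤ 4.
We prove 4 | -4^m + 8^m for all m ≥ 1 by induction on m.
Base step (m = 1): h(1) = 4 = 4·(1), so 4 | h(1).
For the inductive step, assume it holds for an arbitrary j ≥ 1, i.e. 4 | h(j). Then
8^{j+1} − 4^{j+1} = 8·8^j − 4·4^j = 8·(8^j − 4^j) + (4)·4^j. The first term is divisible by 4 by the inductive hypothesis, and the second term (4)·4^j is divisible by 4 since 4 | 4. Hence 4 | h(j+1).
By induction, the statement is established for all m ≥ 1.
Therefore the largest such d is 4.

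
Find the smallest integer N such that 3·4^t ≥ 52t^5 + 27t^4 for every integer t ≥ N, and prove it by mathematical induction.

At t = 10: 3145728 < 5470000, so the inequality fails and N ≥ 11. We prove 3·4^t ≥ 52t^5 + 27t^4 for all t ≥ 11.
When t = 11: 3·4^t = 12582912 and 52t^5 + 27t^4 = 8769959, so 12582912 ≥ 8769959.
Inductive step: suppose the statement holds for some j ≥ 11, so 3·4^j ≥ 52j^5 + 27j^4.
Then 3·4^(j + 1) = 4·(3·4^j) ≥ 4·(52j^5 + 27j^4).
Also, for j ≥ 11 we have 4·(52j^5 + 27j^4) ≥ 52(j+1)^5 + 27(j+1)^4, since 4·(52j^5 + 27j^4) − (52(j+1)^5 + 27(j+1)^4) = 156j^5 - 179j^4 - 628j^3 - 682j^2 - 368j - 79, which is nonnegative for all j ≥ 11.
Combining, 3·4^(j + 1) ≥ 52(j+1)^5 + 27(j+1)^4.
By induction, the statement is established for all t ≥ 11.
Hence the smallest such N is 11.

N = 11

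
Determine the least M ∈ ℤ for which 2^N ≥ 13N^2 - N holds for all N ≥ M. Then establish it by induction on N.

At N = 10: 1024 < 1290, so the inequality fails and M ≥ 11. We prove 2^N ≥ 13N^2 - N for all N ≥ 11.
For the base case N = 11: 2^N = 2048 and 13N^2 - N = 1562, so 2048 ≥ 1562.
Suppose the result is true for N = i, so 2^i ≥ 13i^2 - i.
Then 2^(i + 1) = 2·(2^i) ≥ 2·(13i^2 - i).
Also, for i ≥ 11 we have 2·(13i^2 - i) ≥ 13(i+1)^2 - (i+1), since 2·(13i^2 - i) − (13(i+1)^2 - (i+1)) = 13i^2 - 27i - 12, which is nonnegative for all i ≥ 11.
Combining, 2^(i + 1) ≥ 13(i+1)^2 - (i+1).
This completes the induction.
Hence the smallest such M is 11.

M = 11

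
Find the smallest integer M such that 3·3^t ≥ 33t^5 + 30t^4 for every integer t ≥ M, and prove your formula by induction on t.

M = 15

At t = 14: 14348907 < 18900672, so the inequality fails and M ≥ 15. We prove 3·3^t ≥ 33t^5 + 30t^4 for all t ≥ 15.
When t = 15: 3·3^t = 43046721 and 33t^5 + 30t^4 = 26578125, so 43046721 ≥ 26578125.
For the inductive step, assume it holds for an arbitrary k ≥ 15, so 3·3^k ≥ 33k^5 + 30k^4.
Then 3·3^(k + 1) = 3·(3·3^k) ≥ 3·(33k^5 + 30k^4).
Also, for k ≥ 15 we have 3·(33k^5 + 30k^4) ≥ 33(k+1)^5 + 30(k+1)^4, since 3·(33k^5 + 30k^4) − (33(k+1)^5 + 30(k+1)^4) = 66k^5 - 105k^4 - 450k^3 - 510k^2 - 285k - 63, which is nonnegative for all k ≥ 15.
Combining, 3·3^(k + 1) ≥ 33(k+1)^5 + 30(k+1)^4.
Hence, by induction on t, the claim holds for every t ≥ 15.
Hence the smallest such M is 15.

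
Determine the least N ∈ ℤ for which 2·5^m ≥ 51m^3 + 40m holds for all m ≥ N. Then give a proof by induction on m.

N = 6

At m = 5: 6250 < 6575, so the inequality fails and N ≥ 6. We prove 2·5^m ≥ 51m^3 + 40m for all m ≥ 6.
For the base case m = 6: 2·5^m = 31250 and 51m^3 + 40m = 11256, so 31250 ≥ 11256.
Suppose the result is true for m = k, so 2·5^k ≥ 51k^3 + 40k.
Then 2·5^(k + 1) = 5·(2·5^k) ≥ 5·(51k^3 + 40k).
Also, for k ≥ 6 we have 5·(51k^3 + 40k) ≥ 51(k+1)^3 + 40(k+1), since 5·(51k^3 + 40k) − (51(k+1)^3 + 40(k+1)) = 204k^3 - 153k^2 + 7k - 91, which is nonnegative for all k ≥ 6.
Combining, 2·5^(k + 1) ≥ 51(k+1)^3 + 40(k+1).
By the principle of mathematical induction, the result holds for all m ≥ 6.
Hence the smallest such N is 6.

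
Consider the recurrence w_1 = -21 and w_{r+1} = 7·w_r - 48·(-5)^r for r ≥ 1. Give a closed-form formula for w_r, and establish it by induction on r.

w_r = 4(-5)^r - 7^(r - 1)

Computing the first terms: w_1 = -21, w_2 = 93, w_3 = -549. This suggests w_r = 4(-5)^r - 7^(r - 1).
When r = 1: the formula gives -21 = -21 = w_1.
For the inductive step, assume it holds for an arbitrary k ≥ 1, so w_k = 4(-5)^k - 7^(k - 1).
Then w_{k+1} = 7·w_k - 48·(-5)^k = 7·(4(-5)^k - 7^(k - 1)) - 48·(-5)^k = 4(-5)^(k + 1) - 7^k = 4(-5)^(k+1) - 7^((k+1) - 1),
which is the claimed formula at r = k+1.
Hence, by induction on r, the claim holds for every r ≥ 1.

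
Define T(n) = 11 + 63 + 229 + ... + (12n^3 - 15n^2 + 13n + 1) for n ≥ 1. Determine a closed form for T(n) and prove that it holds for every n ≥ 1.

T(n) = n(3n^3 + n^2 + 2n + 5)

We claim T(n) = n(3n^3 + n^2 + 2n + 5) for all n ≥ 1.
For the base case n = 1: T(1) = 11, and the closed form gives 11. They agree.
Inductive step: assume the claim holds for n = k, so T(k) = k(3k^3 + k^2 + 2k + 5).
Then T(k+1) = T(k) + (12k^3 + 21k^2 + 19k + 11) = (k(3k^3 + k^2 + 2k + 5)) + (12k^3 + 21k^2 + 19k + 11).
Simplifying, T(k+1) = (k + 1)(3k^3 + 10k^2 + 13k + 11) = (k+1)(3(k+1)^3 + (k+1)^2 + 2(k+1) + 5),
which is the closed form with n = k+1.
By the principle of mathematical induction, the result holds for all n ≥ 1.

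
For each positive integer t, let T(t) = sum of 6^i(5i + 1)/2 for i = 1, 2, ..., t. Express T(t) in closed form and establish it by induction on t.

We claim T(t) = 3·6^t·t for all t ≥ 1.
When t = 1: T(1) = 18, and the closed form gives 18. They agree.
Inductive step: suppose the statement holds for some i ≥ 1, so T(i) = 3·6^i·i.
Then T(i+1) = T(i) + (6^i(15i + 18)) = (3·6^i·i) + (6^i(15i + 18)).
Simplifying, T(i+1) = 18·6^i(i + 1) = 3·6^(i+1)·(i+1),
which is the closed form with t = i+1.
By induction, the statement is established for all t ≥ 1.

T(t) = 3·6^t·t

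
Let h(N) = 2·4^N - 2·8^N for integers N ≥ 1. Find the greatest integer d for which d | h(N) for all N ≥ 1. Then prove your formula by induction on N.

Computing the first values: h(1) = -8 and h(2) = -96; gcd(-8, -96) = 8, so d ≤ 8.
We prove 8 | 2·4^N - 2·8^N for all N ≥ 1 by induction on N.
When N = 1: h(1) = -8 = 8·(-1), so 8 | h(1).
Inductive step: suppose the statement holds for some i ≥ 1, i.e. 8 | h(i). Then
h(i+1) − 8·h(i) = (2·4^(i+1) - 2·8^(i+1)) − 8·(2·4^i - 2·8^i) = (2)·4^i·(4 − 8) = (-8)·4^i. Since 8 | h(i) by the inductive hypothesis, 8 | 8·h(i); and 8 | -8 since -8 = 8·-1. Therefore 8 | h(i+1).
This completes the induction.
Therefore the largest such d is 8.

d = 8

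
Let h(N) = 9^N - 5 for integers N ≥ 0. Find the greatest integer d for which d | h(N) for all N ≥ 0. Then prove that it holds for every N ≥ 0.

Computing the first values: h(0) = -4 and h(1) = 4; gcd(-4, 4) = 4, so d ≤ 4.
We prove 4 | 9^N - 5 for all N ≥ 0 by induction on N.
For the base case N = 0: h(0) = -4 = 4·(-1), so 4 | h(0).
For the inductive step, assume it holds for an arbitrary i ≥ 0, i.e. 4 | h(i). Then
h(i+1) = 9^(i+1) - 5 = 9·(9^i - 5) + 40 = 9·h(i) + 40. The first term is divisible by 4 by the inductive hypothesis, and 40 is divisible by 4. Hence 4 | h(i+1).
By induction, the statement is established for all N ≥ 0.
Therefore the largest such d is 4.

d = 4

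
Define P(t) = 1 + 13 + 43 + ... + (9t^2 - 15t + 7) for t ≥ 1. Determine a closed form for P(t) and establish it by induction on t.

P(t) = t(3t^2 - 3t + 1)

We claim P(t) = t(3t^2 - 3t + 1) for all t ≥ 1.
For the base case t = 1: P(1) = 1, and the closed form gives 1. They agree.
Inductive step: suppose the statement holds for some j ≥ 1, so P(j) = j(3j^2 - 3j + 1).
Then P(j+1) = P(j) + (9j^2 + 3j + 1) = (j(3j^2 - 3j + 1)) + (9j^2 + 3j + 1).
Simplifying, P(j+1) = (j + 1)(3j^2 + 3j + 1) = (j+1)(3(j+1)^2 - 3(j+1) + 1),
which is the closed form with t = j+1.
By the principle of mathematical induction, the result holds for all t ≥ 1.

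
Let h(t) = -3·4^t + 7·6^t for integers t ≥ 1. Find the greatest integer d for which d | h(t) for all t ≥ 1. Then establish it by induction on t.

Computing the first values: h(1) = 30 and h(2) = 204; gcd(30, 204) = 6, so d ≤ 6.
We prove 6 | -3·4^t + 7·6^t for all t ≥ 1 by induction on t.
Base case (t = 1): h(1) = 30 = 6·(5), so 6 | h(1).
Suppose the result is true for t = m, i.e. 6 | h(m). Then
h(m+1) − 6·h(m) = (-3·4^(m+1) + 7·6^(m+1)) − 6·(-3·4^m + 7·6^m) = (-3)·4^m·(4 − 6) = (6)·4^m. Since 6 | h(m) by the inductive hypothesis, 6 | 6·h(m); and 6 | 6 since 6 = 6·1. Therefore 6 | h(m+1).
By the principle of mathematical induction, the result holds for all t ≥ 1.
Therefore the largest such d is 6.

d = 6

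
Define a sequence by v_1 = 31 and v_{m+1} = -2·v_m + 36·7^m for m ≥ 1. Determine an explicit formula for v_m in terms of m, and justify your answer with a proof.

v_m = 3(-2)^(m - 1) + 4·7^m

Computing the first terms: v_1 = 31, v_2 = 190, v_3 = 1384. This suggests v_m = 3(-2)^(m - 1) + 4·7^m.
Base case (m = 1): the formula gives 31 = 31 = v_1.
Suppose the result is true for m = i, so v_i = 3(-2)^(i - 1) + 4·7^i.
Then v_{i+1} = -2·v_i + 36·7^i = -2·(3(-2)^(i - 1) + 4·7^i) + 36·7^i = 3(-2)^i + 4·7^(i + 1) = 3(-2)^((i+1) - 1) + 4·7^(i+1),
which is the claimed formula at m = i+1.
By the principle of mathematical induction, the result holds for all m ≥ 1.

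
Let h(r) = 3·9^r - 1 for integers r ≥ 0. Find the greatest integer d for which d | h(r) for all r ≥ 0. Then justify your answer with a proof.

d = 2

Computing the first values: h(0) = 2 and h(1) = 26; gcd(2, 26) = 2, so d ≤ 2.
We prove 2 | 3·9^r - 1 for all r ≥ 0 by induction on r.
For the base case r = 0: h(0) = 2 = 2·(1), so 2 | h(0).
Suppose the result is true for r = m, i.e. 2 | h(m). Then
h(m+1) = 3·9^(m+1) - 1 = 9·(3·9^m - 1) + 8 = 9·h(m) + 8. The first term is divisible by 2 by the inductive hypothesis, and 8 is divisible by 2. Hence 2 | h(m+1).
By the principle of mathematical induction, the result holds for all r ≥ 0.
Therefore the largest such d is 2.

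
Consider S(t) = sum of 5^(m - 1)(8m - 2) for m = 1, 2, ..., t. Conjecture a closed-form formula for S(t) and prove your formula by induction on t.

We claim S(t) = 5^t(2t - 1) + 1 for all t ≥ 1.
Base case (t = 1): S(1) = 6, and the closed form gives 6. They agree.
Suppose the result is true for t = m, so S(m) = 5^m(2m - 1) + 1.
Then S(m+1) = S(m) + (5^m(8m + 6)) = (5^m(2m - 1) + 1) + (5^m(8m + 6)).
Simplifying, S(m+1) = 10·5^m·m + 5·5^m + 1 = 5^(m+1)(2(m+1) - 1) + 1,
which is the closed form with t = m+1.
Hence, by induction on t, the claim holds for every t ≥ 1.

S(t) = 5^t(2t - 1) + 1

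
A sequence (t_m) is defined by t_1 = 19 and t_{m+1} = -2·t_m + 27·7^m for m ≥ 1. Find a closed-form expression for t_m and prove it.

t_m = (-2)^m + 3·7^m

Computing the first terms: t_1 = 19, t_2 = 151, t_3 = 1021. This suggests t_m = (-2)^m + 3·7^m.
When m = 1: the formula gives 19 = 19 = t_1.
Inductive step: assume the claim holds for m = j, so t_j = (-2)^j + 3·7^j.
Then t_{j+1} = -2·t_j + 27·7^j = -2·((-2)^j + 3·7^j) + 27·7^j = (-2)^(j + 1) + 3·7^(j + 1),
which is the claimed formula at m = j+1.
By the principle of mathematical induction, the result holds for all m ≥ 1.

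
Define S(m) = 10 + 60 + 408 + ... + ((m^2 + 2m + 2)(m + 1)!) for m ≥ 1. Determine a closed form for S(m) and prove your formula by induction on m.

S(m) = (m + 1)(m + 2)! - 2

We claim S(m) = (m + 1)(m + 2)! - 2 for all m ≥ 1.
Base case (m = 1): S(1) = 10, and the closed form gives 10. They agree.
Inductive step: suppose the statement holds for some j ≥ 1, so S(j) = (j + 1)(j + 2)! - 2.
Then S(j+1) = S(j) + ((j^2 + 4j + 5)(j + 2)!) = ((j + 1)(j + 2)! - 2) + ((j^2 + 4j + 5)(j + 2)!).
Simplifying, S(j+1) = ((j+1) + 1)((j+1) + 2)! - 2,
which is the closed form with m = j+1.
Hence, by induction on m, the claim holds for every m ≥ 1.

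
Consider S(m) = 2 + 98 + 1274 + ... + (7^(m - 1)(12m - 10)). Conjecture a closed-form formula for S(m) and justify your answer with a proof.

S(m) = 2·7^m(m - 1) + 2

We claim S(m) = 2·7^m(m - 1) + 2 for all m ≥ 1.
When m = 1: S(1) = 2, and the closed form gives 2. They agree.
Suppose the result is true for m = p, so S(p) = 2·7^p(p - 1) + 2.
Then S(p+1) = S(p) + (7^p(12p + 2)) = (2·7^p(p - 1) + 2) + (7^p(12p + 2)).
Simplifying, S(p+1) = 14·7^p·p + 2 = 2·7^(p+1)((p+1) - 1) + 2,
which is the closed form with m = p+1.
Hence, by induction on m, the claim holds for every m ≥ 1.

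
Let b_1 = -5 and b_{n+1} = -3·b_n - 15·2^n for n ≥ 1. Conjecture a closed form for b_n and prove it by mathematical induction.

b_n = (-3)^(n - 1) - 3·2^n

Computing the first terms: b_1 = -5, b_2 = -15, b_3 = -15. This suggests b_n = (-3)^(n - 1) - 3·2^n.
When n = 1: the formula gives -5 = -5 = b_1.
Inductive step: assume the claim holds for n = k, so b_k = (-3)^(k - 1) - 3·2^k.
Then b_{k+1} = -3·b_k - 15·2^k = -3·((-3)^(k - 1) - 3·2^k) - 15·2^k = (-3)^k - 3·2^(k + 1) = (-3)^((k+1) - 1) - 3·2^(k+1),
which is the claimed formula at n = k+1.
This completes the induction.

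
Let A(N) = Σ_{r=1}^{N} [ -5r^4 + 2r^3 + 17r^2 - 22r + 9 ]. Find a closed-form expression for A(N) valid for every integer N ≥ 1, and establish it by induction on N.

We claim A(N) = -N(N^4 + 2N^3 - 5N^2 + 2N - 1) for all N ≥ 1.
Base step (N = 1): A(1) = 1, and the closed form gives 1. They agree.
Inductive step: suppose the statement holds for some r ≥ 1, so A(r) = r(-r^4 - 2r^3 + 5r^2 - 2r + 1).
Then A(r+1) = A(r) + (-5r^4 - 18r^3 - 7r^2 - 2r + 1) = (r(-r^4 - 2r^3 + 5r^2 - 2r + 1)) + (-5r^4 - 18r^3 - 7r^2 - 2r + 1).
Simplifying, A(r+1) = -(r + 1)(r^4 + 6r^3 + 7r^2 + 2r - 1) = -(r+1)((r+1)^4 + 2(r+1)^3 - 5(r+1)^2 + 2(r+1) - 1),
which is the closed form with N = r+1.
Hence, by induction on N, the claim holds for every N ≥ 1.

A(N) = -N(N^4 + 2N^3 - 5N^2 + 2N - 1)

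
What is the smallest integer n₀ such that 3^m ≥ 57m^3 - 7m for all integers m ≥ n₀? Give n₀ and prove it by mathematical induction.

n₀ = 10

At m = 9: 19683 < 41490, so the inequality fails and n₀ ≥ 10. We prove 3^m ≥ 57m^3 - 7m for all m ≥ 10.
Base step (m = 10): 3^m = 59049 and 57m^3 - 7m = 56930, so 59049 ≥ 56930.
Suppose the result is true for m = p, so 3^p ≥ 57p^3 - 7p.
Then 3^(p + 1) = 3·(3^p) ≥ 3·(57p^3 - 7p).
Also, for p ≥ 10 we have 3·(57p^3 - 7p) ≥ 57(p+1)^3 - 7(p+1), since 3·(57p^3 - 7p) − (57(p+1)^3 - 7(p+1)) = 114p^3 - 171p^2 - 185p - 50, which is nonnegative for all p ≥ 10.
Combining, 3^(p + 1) ≥ 57(p+1)^3 - 7(p+1).
By the principle of mathematical induction, the result holds for all m ≥ 10.
Hence the smallest such n₀ is 10.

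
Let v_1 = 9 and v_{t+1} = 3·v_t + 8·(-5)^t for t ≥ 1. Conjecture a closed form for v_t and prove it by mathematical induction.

v_t = -(-5)^t + 4·3^(t - 1)

Computing the first terms: v_1 = 9, v_2 = -13, v_3 = 161. This suggests v_t = -(-5)^t + 4·3^(t - 1).
When t = 1: the formula gives 9 = 9 = v_1.
For the inductive step, assume it holds for an arbitrary m ≥ 1, so v_m = -(-5)^m + 4·3^(m - 1).
Then v_{m+1} = 3·v_m + 8·(-5)^m = 3·(-(-5)^m + 4·3^(m - 1)) + 8·(-5)^m = -(-5)^(m + 1) + 4·3^m = -(-5)^(m+1) + 4·3^((m+1) - 1),
which is the claimed formula at t = m+1.
Hence, by induction on t, the claim holds for every t ≥ 1.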